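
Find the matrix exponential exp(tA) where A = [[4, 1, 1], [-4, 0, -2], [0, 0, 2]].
e^{tA} = [[(2*t + 1)*e^{2*t}, t*e^{2*t}, t*e^{2*t}], [-4*t*e^{2*t}, (1 - 2*t)*e^{2*t}, -2*t*e^{2*t}], [0, 0, e^{2*t}]]

A has Jordan form J = [[2, 1, 0], [0, 2, 0], [0, 0, 2]] with A = PJP^{-1}, so e^{tA} = P e^{tJ} P^{-1}.

For a Jordan block J_k(λ), e^{tJ_k(λ)} = e^{λt} · (I + tN + t^2 N^2/2! + ... + t^{k-1} N^{k-1}/(k-1)!) where N is the nilpotent superdiagonal part.

Assembling the blocks and conjugating back gives the entries of e^{tA} as shown above.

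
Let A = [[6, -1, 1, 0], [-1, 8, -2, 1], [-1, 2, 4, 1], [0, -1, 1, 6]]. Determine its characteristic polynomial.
χ_A(x) = (x - 6)^4

xI - A = [[x - 6, 1, -1, 0], [1, x - 8, 2, -1], [1, -2, x - 4, -1], [0, 1, -1, x - 6]].

Expanding det(xI - A) along the first row:
det(xI - A) = + (x - 6)·det([[x - 8, 2, -1], [-2, x - 4, -1], [1, -1, x - 6]]) - (1)·det([[1, 2, -1], [1, x - 4, -1], [0, -1, x - 6]]) + (-1)·det([[1, x - 8, -1], [1, -2, -1], [0, 1, x - 6]]) - (0)·det([[1, x - 8, 2], [1, -2, x - 4], [0, 1, -1]]).

Evaluating gives χ_A(x) = x^4 - 24x^3 + 216x^2 - 864x + 1296 = (x - 6)^4.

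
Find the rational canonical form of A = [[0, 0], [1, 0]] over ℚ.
The invariant factors of A (the non-unit diagonal entries of the Smith normal form of xI - A over ℚ[x]) are x^2, each dividing the next. The characteristic polynomial is their product, x^2.

The rational canonical form is the block-diagonal matrix of companion matrices C(f_i):
R = [[0, 0], [1, 0]].

R = [[0, 0], [1, 0]]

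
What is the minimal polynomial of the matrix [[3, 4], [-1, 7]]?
The characteristic polynomial factors as (x - 5)^2. The minimal polynomial is ∏(x - λ)^{k_λ} where k_λ is the size of the largest Jordan block at λ.

For λ = 5: rank(A - 5I) = 1, and the largest Jordan block has size 2 (the smallest k with rank((A - 5I)^k) = rank((A - 5I)^(k+1))).

So m_A(x) = (x - 5)^2.

m_A(x) = (x - 5)^2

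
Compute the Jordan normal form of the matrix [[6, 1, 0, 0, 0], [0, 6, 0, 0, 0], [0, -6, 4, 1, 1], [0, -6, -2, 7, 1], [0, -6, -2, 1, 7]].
J = [[6, 1, 0, 0, 0], [0, 6, 0, 0, 0], [0, 0, 6, 1, 0], [0, 0, 0, 6, 0], [0, 0, 0, 0, 6]]

The characteristic polynomial is det(xI - A) = (x - 6)^5, so the eigenvalues are 6 (algebraic multiplicity 5).

For λ = 6: rank(A - 6I) = 2, rank((A - 6I)^2) = 0. The eigenspace has dimension 5 - 2 = 3, so there are 3 Jordan blocks; the rank sequence gives block sizes [2, 2, 1].

Assembling the blocks gives the Jordan form J above.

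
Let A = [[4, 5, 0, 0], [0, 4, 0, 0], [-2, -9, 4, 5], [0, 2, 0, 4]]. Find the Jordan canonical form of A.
J = [[4, 1, 0, 0], [0, 4, 0, 0], [0, 0, 4, 1], [0, 0, 0, 4]]

The characteristic polynomial is det(xI - A) = (x - 4)^4, so the eigenvalues are 4 (algebraic multiplicity 4).

For λ = 4: rank(A - 4I) = 2, rank((A - 4I)^2) = 0. The eigenspace has dimension 4 - 2 = 2, so there are 2 Jordan blocks; the rank sequence gives block sizes [2, 2].

Assembling the blocks gives the Jordan form J above.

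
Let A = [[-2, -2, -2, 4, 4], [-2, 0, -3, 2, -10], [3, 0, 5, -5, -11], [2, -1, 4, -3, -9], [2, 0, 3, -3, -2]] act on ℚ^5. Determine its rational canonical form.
R = [[0, 0, 0, 0, 0], [1, 0, 0, 0, -9], [0, 1, 0, 0, 6], [0, 0, 1, 0, 5], [0, 0, 0, 1, -2]]

The invariant factors of A (the non-unit diagonal entries of the Smith normal form of xI - A over ℚ[x]) are x(x^2 + x - 3)^2, each dividing the next. The characteristic polynomial is their product, x(x^2 + x - 3)^2.

The rational canonical form is the block-diagonal matrix of companion matrices C(f_i):
R = [[0, 0, 0, 0, 0], [1, 0, 0, 0, -9], [0, 1, 0, 0, 6], [0, 0, 1, 0, 5], [0, 0, 0, 1, -2]].

Note the characteristic polynomial does not split into linear factors over ℚ, so A has no Jordan form over ℚ; the rational canonical form exists over any field.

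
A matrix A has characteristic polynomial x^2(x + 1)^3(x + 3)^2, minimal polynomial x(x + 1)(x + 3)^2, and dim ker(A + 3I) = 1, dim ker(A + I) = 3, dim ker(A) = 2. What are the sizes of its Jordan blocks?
Jordan blocks: (-3, 2), (-1, 1), (-1, 1), (-1, 1), (0, 1), (0, 1)

λ = -3: algebraic multiplicity 2 (exponent in χ_A), largest block size 2 (exponent in m_A), 1 block (geometric multiplicity). This forces block sizes [2].
λ = -1: algebraic multiplicity 3 (exponent in χ_A), largest block size 1 (exponent in m_A), 3 blocks (geometric multiplicity). These force block sizes [1, 1, 1].
λ = 0: algebraic multiplicity 2 (exponent in χ_A), largest block size 1 (exponent in m_A), 2 blocks (geometric multiplicity). These force block sizes [1, 1].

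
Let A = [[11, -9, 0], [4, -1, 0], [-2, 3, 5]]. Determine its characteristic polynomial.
χ_A(x) = (x - 5)^3

xI - A = [[x - 11, 9, 0], [-4, x + 1, 0], [2, -3, x - 5]].

Expanding det(xI - A) along the first row:
det(xI - A) = + (x - 11)·det([[x + 1, 0], [-3, x - 5]]) - (9)·det([[-4, 0], [2, x - 5]]) + (0)·det([[-4, x + 1], [2, -3]]).

Evaluating gives χ_A(x) = x^3 - 15x^2 + 75x - 125 = (x - 5)^3.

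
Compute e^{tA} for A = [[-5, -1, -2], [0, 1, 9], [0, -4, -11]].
e^{tA} = [[e^{-5*t}, t*(t - 1)*e^{-5*t}, t*(3*t - 4)*e^{-5*t}/2], [0, (6*t + 1)*e^{-5*t}, 9*t*e^{-5*t}], [0, -4*t*e^{-5*t}, (1 - 6*t)*e^{-5*t}]]

A has Jordan form J = [[-5, 1, 0], [0, -5, 1], [0, 0, -5]] with A = PJP^{-1}, so e^{tA} = P e^{tJ} P^{-1}.

For a Jordan block J_k(λ), e^{tJ_k(λ)} = e^{λt} · (I + tN + t^2 N^2/2! + ... + t^{k-1} N^{k-1}/(k-1)!) where N is the nilpotent superdiagonal part.

Assembling the blocks and conjugating back gives the entries of e^{tA} as shown above.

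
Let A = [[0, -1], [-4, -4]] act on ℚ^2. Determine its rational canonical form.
The invariant factors of A (the non-unit diagonal entries of the Smith normal form of xI - A over ℚ[x]) are x^2 + 4x - 4, each dividing the next. The characteristic polynomial is their product, x^2 + 4x - 4.

The rational canonical form is the block-diagonal matrix of companion matrices C(f_i):
R = [[0, 4], [1, -4]].

Note the characteristic polynomial does not split into linear factors over ℚ, so A has no Jordan form over ℚ; the rational canonical form exists over any field.

R = [[0, 4], [1, -4]]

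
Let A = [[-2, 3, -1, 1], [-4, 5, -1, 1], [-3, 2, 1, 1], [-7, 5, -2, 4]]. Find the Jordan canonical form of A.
J = [[2, 1, 0, 0], [0, 2, 0, 0], [0, 0, 2, 1], [0, 0, 0, 2]]

The characteristic polynomial is det(xI - A) = (x - 2)^4, so the eigenvalues are 2 (algebraic multiplicity 4).

For λ = 2: rank(A - 2I) = 2, rank((A - 2I)^2) = 0. The eigenspace has dimension 4 - 2 = 2, so there are 2 Jordan blocks; the rank sequence gives block sizes [2, 2].

Assembling the blocks gives the Jordan form J above.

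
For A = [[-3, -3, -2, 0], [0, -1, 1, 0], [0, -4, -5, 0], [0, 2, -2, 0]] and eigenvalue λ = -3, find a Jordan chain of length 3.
v_1 = [[0, 2, -3, -4]]^T, v_2 = [[0, 1, -2, -2]]^T, v_3 = [[1, 0, 0, 0]]^T

We seek v_1 ∈ ker((A + 3I)^3) \ ker((A + 3I)^2), then set v_{i+1} = (A + 3I) v_i.

One such chain is v_1 = [[0, 2, -3, -4]]^T, v_2 = [[0, 1, -2, -2]]^T, v_3 = [[1, 0, 0, 0]]^T. Check: (A + 3I) v_3 = [[0, 0, 0, 0]]^T = 0.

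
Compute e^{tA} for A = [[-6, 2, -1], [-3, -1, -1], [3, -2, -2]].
A has Jordan form J = [[-3, 1, 0], [0, -3, 0], [0, 0, -3]] with A = PJP^{-1}, so e^{tA} = P e^{tJ} P^{-1}.

For a Jordan block J_k(λ), e^{tJ_k(λ)} = e^{λt} · (I + tN + t^2 N^2/2! + ... + t^{k-1} N^{k-1}/(k-1)!) where N is the nilpotent superdiagonal part.

Assembling the blocks and conjugating back gives the entries of e^{tA} as shown above.

e^{tA} = [[(1 - 3*t)*e^{-3*t}, 2*t*e^{-3*t}, -t*e^{-3*t}], [-3*t*e^{-3*t}, (2*t + 1)*e^{-3*t}, -t*e^{-3*t}], [3*t*e^{-3*t}, -2*t*e^{-3*t}, (t + 1)*e^{-3*t}]]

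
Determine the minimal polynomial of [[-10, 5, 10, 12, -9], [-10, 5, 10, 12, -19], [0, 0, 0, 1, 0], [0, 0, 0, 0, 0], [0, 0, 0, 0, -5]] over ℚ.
The characteristic polynomial factors as x^3(x + 5)^2. The minimal polynomial is ∏(x - λ)^{k_λ} where k_λ is the size of the largest Jordan block at λ.

For λ = -5: rank(A + 5I) = 4, and the largest Jordan block has size 2 (the smallest k with rank((A + 5I)^k) = rank((A + 5I)^(k+1))).
For λ = 0: rank(A) = 3, and the largest Jordan block has size 2 (the smallest k with rank(A^k) = rank(A^(k+1))).

So m_A(x) = x^2(x + 5)^2.

m_A(x) = x^2(x + 5)^2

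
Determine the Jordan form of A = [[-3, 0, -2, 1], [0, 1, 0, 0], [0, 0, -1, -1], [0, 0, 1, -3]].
The characteristic polynomial is det(xI - A) = (x - 1)(x + 2)^2(x + 3), so the eigenvalues are -3 (algebraic multiplicity 1), -2 (algebraic multiplicity 2), 1 (algebraic multiplicity 1).

For λ = -3: algebraic multiplicity 1 gives one 1×1 block.

For λ = -2: rank(A + 2I) = 3, rank((A + 2I)^2) = 2. The eigenspace has dimension 4 - 3 = 1, so there is 1 Jordan block; the rank sequence gives block sizes [2].

For λ = 1: algebraic multiplicity 1 gives one 1×1 block.

Assembling the blocks gives the Jordan form J above.

J = [[-3, 0, 0, 0], [0, -2, 1, 0], [0, 0, -2, 0], [0, 0, 0, 1]]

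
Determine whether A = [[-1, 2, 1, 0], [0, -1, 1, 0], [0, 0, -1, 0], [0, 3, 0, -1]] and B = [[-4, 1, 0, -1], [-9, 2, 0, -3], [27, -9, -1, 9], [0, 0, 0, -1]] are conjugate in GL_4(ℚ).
Both have characteristic polynomial (x + 1)^4, but the minimal polynomial of A is (x + 1)^3 while the minimal polynomial of B is (x + 1)^2. The minimal polynomial is a similarity invariant, so A and B are not similar.

No.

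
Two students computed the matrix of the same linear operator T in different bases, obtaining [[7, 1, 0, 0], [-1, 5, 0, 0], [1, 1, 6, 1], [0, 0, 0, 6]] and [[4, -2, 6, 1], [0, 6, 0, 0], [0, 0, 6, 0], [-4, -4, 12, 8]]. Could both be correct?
Both have characteristic polynomial (x - 6)^4 and minimal polynomial (x - 6)^2. But rank(A - 6I) = 2 for A while rank(B - 6I) = 1 for B, so the number of Jordan blocks at λ = 6 differs. A and B are not similar.

No.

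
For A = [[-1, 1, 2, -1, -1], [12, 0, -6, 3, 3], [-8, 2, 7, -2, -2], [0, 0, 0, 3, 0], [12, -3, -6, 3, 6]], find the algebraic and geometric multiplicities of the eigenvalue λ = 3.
algebraic multiplicity 5, geometric multiplicity 4

The characteristic polynomial is (x - 3)^5, so the factor x - 3 appears with exponent 5: the algebraic multiplicity is 5.

rank(A - 3I) = 1, so the eigenspace has dimension 5 - 1 = 4: the geometric multiplicity is 4.

Since 4 < 5, A is not diagonalizable.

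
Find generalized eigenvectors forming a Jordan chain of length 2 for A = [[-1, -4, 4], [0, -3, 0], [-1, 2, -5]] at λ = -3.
v_1 = [[1, -1, -1]]^T, v_2 = [[2, 0, -1]]^T

We seek v_1 ∈ ker((A + 3I)^2) \ ker(A + 3I), then set v_{i+1} = (A + 3I) v_i.

One such chain is v_1 = [[1, -1, -1]]^T, v_2 = [[2, 0, -1]]^T. Check: (A + 3I) v_2 = [[0, 0, 0]]^T = 0.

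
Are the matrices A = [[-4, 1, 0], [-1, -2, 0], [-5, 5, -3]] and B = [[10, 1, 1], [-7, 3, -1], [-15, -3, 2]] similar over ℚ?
trace(A) = -9 but trace(B) = 15. The trace is a similarity invariant, so A and B are not similar.

No.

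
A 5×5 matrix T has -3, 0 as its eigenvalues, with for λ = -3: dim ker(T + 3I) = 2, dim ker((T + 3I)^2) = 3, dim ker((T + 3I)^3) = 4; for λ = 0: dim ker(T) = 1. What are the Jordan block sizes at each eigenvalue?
λ = -3: successive nullity increments [2, 1, 1] count blocks of size ≥ k; block sizes are [3, 1].
λ = 0: successive nullity increments [1] count blocks of size ≥ k; block sizes are [1].

Jordan blocks: (-3, 3), (-3, 1), (0, 1)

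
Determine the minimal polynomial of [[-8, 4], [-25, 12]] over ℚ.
m_A(x) = (x - 2)^2

The characteristic polynomial factors as (x - 2)^2. The minimal polynomial is ∏(x - λ)^{k_λ} where k_λ is the size of the largest Jordan block at λ.

For λ = 2: rank(A - 2I) = 1, and the largest Jordan block has size 2 (the smallest k with rank((A - 2I)^k) = rank((A - 2I)^(k+1))).

So m_A(x) = (x - 2)^2.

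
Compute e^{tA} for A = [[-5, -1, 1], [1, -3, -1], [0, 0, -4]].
e^{tA} = [[(1 - t)*e^{-4*t}, -t*e^{-4*t}, t*e^{-4*t}], [t*e^{-4*t}, (t + 1)*e^{-4*t}, -t*e^{-4*t}], [0, 0, e^{-4*t}]]

A has Jordan form J = [[-4, 1, 0], [0, -4, 0], [0, 0, -4]] with A = PJP^{-1}, so e^{tA} = P e^{tJ} P^{-1}.

For a Jordan block J_k(λ), e^{tJ_k(λ)} = e^{λt} · (I + tN + t^2 N^2/2! + ... + t^{k-1} N^{k-1}/(k-1)!) where N is the nilpotent superdiagonal part.

Assembling the blocks and conjugating back gives the entries of e^{tA} as shown above.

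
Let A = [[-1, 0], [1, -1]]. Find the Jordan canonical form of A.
J = [[-1, 1], [0, -1]]

The characteristic polynomial is det(xI - A) = (x + 1)^2, so the eigenvalues are -1 (algebraic multiplicity 2).

For λ = -1: rank(A + I) = 1, rank((A + I)^2) = 0. The eigenspace has dimension 2 - 1 = 1, so there is 1 Jordan block; the rank sequence gives block sizes [2].

Assembling the blocks gives the Jordan form J above.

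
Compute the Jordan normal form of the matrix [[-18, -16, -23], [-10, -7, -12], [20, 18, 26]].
J = [[-3, 0, 0], [0, 2, 1], [0, 0, 2]]

The characteristic polynomial is det(xI - A) = (x - 2)^2(x + 3), so the eigenvalues are -3 (algebraic multiplicity 1), 2 (algebraic multiplicity 2).

For λ = -3: algebraic multiplicity 1 gives one 1×1 block.

For λ = 2: rank(A - 2I) = 2, rank((A - 2I)^2) = 1. The eigenspace has dimension 3 - 2 = 1, so there is 1 Jordan block; the rank sequence gives block sizes [2].

Assembling the blocks gives the Jordan form J above.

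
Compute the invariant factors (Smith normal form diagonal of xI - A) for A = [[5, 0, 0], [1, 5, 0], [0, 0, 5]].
x - 5, (x - 5)^2

The Jordan structure of A has elementary divisors (x - 5)^2, (x - 5). Arranging the block sizes at each eigenvalue in decreasing order and taking row products gives the invariant factors.

Invariant factors (smallest first, each dividing the next): x - 5, (x - 5)^2.

Check: the last factor (x - 5)^2 is the minimal polynomial, and the product (x - 5)^3 is the characteristic polynomial.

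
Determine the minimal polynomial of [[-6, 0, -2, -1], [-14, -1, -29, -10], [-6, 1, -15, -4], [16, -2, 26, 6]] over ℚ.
m_A(x) = (x + 4)^2

The characteristic polynomial factors as (x + 4)^4. The minimal polynomial is ∏(x - λ)^{k_λ} where k_λ is the size of the largest Jordan block at λ.

For λ = -4: rank(A + 4I) = 2, and the largest Jordan block has size 2 (the smallest k with rank((A + 4I)^k) = rank((A + 4I)^(k+1))).

So m_A(x) = (x + 4)^2.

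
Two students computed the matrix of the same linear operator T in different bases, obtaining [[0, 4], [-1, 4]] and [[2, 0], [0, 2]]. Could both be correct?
Both have characteristic polynomial (x - 2)^2, but the minimal polynomial of A is (x - 2)^2 while the minimal polynomial of B is x - 2. The minimal polynomial is a similarity invariant, so A and B are not similar.

No.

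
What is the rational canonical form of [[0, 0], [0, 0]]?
The invariant factors of A (the non-unit diagonal entries of the Smith normal form of xI - A over ℚ[x]) are x, x, each dividing the next. The characteristic polynomial is their product, x^2.

The rational canonical form is the block-diagonal matrix of companion matrices C(f_i):
R = [[0, 0], [0, 0]].

R = [[0, 0], [0, 0]]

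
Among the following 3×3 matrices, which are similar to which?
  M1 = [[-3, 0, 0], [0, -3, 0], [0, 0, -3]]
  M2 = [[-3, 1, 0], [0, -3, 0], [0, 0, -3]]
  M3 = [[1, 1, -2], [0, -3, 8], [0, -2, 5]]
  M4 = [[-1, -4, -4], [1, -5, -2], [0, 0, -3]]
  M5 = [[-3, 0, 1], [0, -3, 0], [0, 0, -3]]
Characteristic polynomials: χ_{M1} = (x + 3)^3, χ_{M2} = (x + 3)^3, χ_{M3} = (x - 1)^3, χ_{M4} = (x + 3)^3, χ_{M5} = (x + 3)^3.

{M1}: invariant factors x + 3, x + 3, x + 3.

{M2, M4, M5}: invariant factors x + 3, (x + 3)^2.

{M3}: invariant factors x - 1, (x - 1)^2.

Matrices are similar if and only if their invariant-factor lists agree; the partition into similarity classes is {M1}, {M2, M4, M5}, {M3}.

3 classes: {M1}, {M2, M4, M5}, {M3}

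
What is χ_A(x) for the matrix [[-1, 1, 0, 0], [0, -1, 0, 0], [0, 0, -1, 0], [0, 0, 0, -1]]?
xI - A = [[x + 1, -1, 0, 0], [0, x + 1, 0, 0], [0, 0, x + 1, 0], [0, 0, 0, x + 1]].

Expanding det(xI - A) along the first row:
det(xI - A) = + (x + 1)·det([[x + 1, 0, 0], [0, x + 1, 0], [0, 0, x + 1]]) - (-1)·det([[0, 0, 0], [0, x + 1, 0], [0, 0, x + 1]]) + (0)·det([[0, x + 1, 0], [0, 0, 0], [0, 0, x + 1]]) - (0)·det([[0, x + 1, 0], [0, 0, x + 1], [0, 0, 0]]).

Evaluating gives χ_A(x) = x^4 + 4x^3 + 6x^2 + 4x + 1 = (x + 1)^4.

χ_A(x) = (x + 1)^4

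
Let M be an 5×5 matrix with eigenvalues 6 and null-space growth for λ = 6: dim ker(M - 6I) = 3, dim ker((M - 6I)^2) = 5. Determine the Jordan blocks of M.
Jordan blocks: (6, 2), (6, 2), (6, 1)

λ = 6: successive nullity increments [3, 2] count blocks of size ≥ k; block sizes are [2, 2, 1].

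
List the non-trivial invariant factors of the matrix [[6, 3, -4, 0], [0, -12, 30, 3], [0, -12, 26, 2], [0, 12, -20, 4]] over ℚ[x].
The Jordan structure of A has elementary divisors (x - 6)^3, (x - 6). Arranging the block sizes at each eigenvalue in decreasing order and taking row products gives the invariant factors.

Invariant factors (smallest first, each dividing the next): x - 6, (x - 6)^3.

Check: the last factor (x - 6)^3 is the minimal polynomial, and the product (x - 6)^4 is the characteristic polynomial.

x - 6, (x - 6)^3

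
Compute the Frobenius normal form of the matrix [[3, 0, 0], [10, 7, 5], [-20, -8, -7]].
The invariant factors of A (the non-unit diagonal entries of the Smith normal form of xI - A over ℚ[x]) are x - 3, (x - 3)(x + 3), each dividing the next. The characteristic polynomial is their product, (x - 3)^2(x + 3).

The rational canonical form is the block-diagonal matrix of companion matrices C(f_i):
R = [[3, 0, 0], [0, 0, 9], [0, 1, 0]].

R = [[3, 0, 0], [0, 0, 9], [0, 1, 0]]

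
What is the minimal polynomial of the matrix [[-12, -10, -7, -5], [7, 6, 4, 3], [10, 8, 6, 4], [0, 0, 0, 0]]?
The characteristic polynomial factors as x^4. The minimal polynomial is ∏(x - λ)^{k_λ} where k_λ is the size of the largest Jordan block at λ.

For λ = 0: rank(A) = 2, and the largest Jordan block has size 3 (the smallest k with rank(A^k) = rank(A^(k+1))).

So m_A(x) = x^3.

m_A(x) = x^3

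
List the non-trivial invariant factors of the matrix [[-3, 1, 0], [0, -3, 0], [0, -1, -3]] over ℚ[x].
The Jordan structure of A has elementary divisors (x + 3)^2, (x + 3). Arranging the block sizes at each eigenvalue in decreasing order and taking row products gives the invariant factors.

Invariant factors (smallest first, each dividing the next): x + 3, (x + 3)^2.

Check: the last factor (x + 3)^2 is the minimal polynomial, and the product (x + 3)^3 is the characteristic polynomial.

x + 3, (x + 3)^2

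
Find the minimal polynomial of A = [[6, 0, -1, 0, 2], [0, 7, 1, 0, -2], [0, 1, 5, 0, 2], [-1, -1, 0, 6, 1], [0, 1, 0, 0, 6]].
m_A(x) = (x - 6)^3

The characteristic polynomial factors as (x - 6)^5. The minimal polynomial is ∏(x - λ)^{k_λ} where k_λ is the size of the largest Jordan block at λ.

For λ = 6: rank(A - 6I) = 3, and the largest Jordan block has size 3 (the smallest k with rank((A - 6I)^k) = rank((A - 6I)^(k+1))).

So m_A(x) = (x - 6)^3.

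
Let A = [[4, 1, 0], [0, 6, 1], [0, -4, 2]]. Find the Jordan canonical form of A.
The characteristic polynomial is det(xI - A) = (x - 4)^3, so the eigenvalues are 4 (algebraic multiplicity 3).

For λ = 4: rank(A - 4I) = 2, rank((A - 4I)^2) = 1, rank((A - 4I)^3) = 0. The eigenspace has dimension 3 - 2 = 1, so there is 1 Jordan block; the rank sequence gives block sizes [3].

Assembling the blocks gives the Jordan form J above.

J = [[4, 1, 0], [0, 4, 1], [0, 0, 4]]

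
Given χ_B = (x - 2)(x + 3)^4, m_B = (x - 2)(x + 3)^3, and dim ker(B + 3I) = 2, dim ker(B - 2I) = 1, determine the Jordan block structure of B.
Jordan blocks: (-3, 3), (-3, 1), (2, 1)

λ = -3: algebraic multiplicity 4 (exponent in χ_B), largest block size 3 (exponent in m_B), 2 blocks (geometric multiplicity). These force block sizes [3, 1].
λ = 2: algebraic multiplicity 1 (exponent in χ_B), largest block size 1 (exponent in m_B), 1 block (geometric multiplicity). This forces block sizes [1].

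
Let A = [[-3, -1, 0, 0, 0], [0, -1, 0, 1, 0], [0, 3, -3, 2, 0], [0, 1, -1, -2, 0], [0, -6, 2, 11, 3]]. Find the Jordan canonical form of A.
The characteristic polynomial is det(xI - A) = (x - 3)(x + 2)^3(x + 3), so the eigenvalues are -3 (algebraic multiplicity 1), -2 (algebraic multiplicity 3), 3 (algebraic multiplicity 1).

For λ = -3: algebraic multiplicity 1 gives one 1×1 block.

For λ = -2: rank(A + 2I) = 4, rank((A + 2I)^2) = 3, rank((A + 2I)^3) = 2. The eigenspace has dimension 5 - 4 = 1, so there is 1 Jordan block; the rank sequence gives block sizes [3].

For λ = 3: algebraic multiplicity 1 gives one 1×1 block.

Assembling the blocks gives the Jordan form J above.

J = [[-3, 0, 0, 0, 0], [0, -2, 1, 0, 0], [0, 0, -2, 1, 0], [0, 0, 0, -2, 0], [0, 0, 0, 0, 3]]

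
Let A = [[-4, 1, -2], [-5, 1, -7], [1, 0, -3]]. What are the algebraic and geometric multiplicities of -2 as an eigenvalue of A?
The characteristic polynomial is (x + 2)^3, so the factor x + 2 appears with exponent 3: the algebraic multiplicity is 3.

rank(A + 2I) = 2, so the eigenspace has dimension 3 - 2 = 1: the geometric multiplicity is 1.

Since 1 < 3, A is not diagonalizable.

algebraic multiplicity 3, geometric multiplicity 1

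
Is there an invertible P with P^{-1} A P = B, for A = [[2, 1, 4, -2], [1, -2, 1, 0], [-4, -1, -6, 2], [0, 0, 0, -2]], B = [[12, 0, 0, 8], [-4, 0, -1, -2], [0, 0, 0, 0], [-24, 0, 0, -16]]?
No.

trace(A) = -8 but trace(B) = -4. The trace is a similarity invariant, so A and B are not similar.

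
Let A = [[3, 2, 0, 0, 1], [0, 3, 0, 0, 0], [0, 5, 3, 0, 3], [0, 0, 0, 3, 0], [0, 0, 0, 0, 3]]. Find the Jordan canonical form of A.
J = [[3, 1, 0, 0, 0], [0, 3, 0, 0, 0], [0, 0, 3, 1, 0], [0, 0, 0, 3, 0], [0, 0, 0, 0, 3]]

The characteristic polynomial is det(xI - A) = (x - 3)^5, so the eigenvalues are 3 (algebraic multiplicity 5).

For λ = 3: rank(A - 3I) = 2, rank((A - 3I)^2) = 0. The eigenspace has dimension 5 - 2 = 3, so there are 3 Jordan blocks; the rank sequence gives block sizes [2, 2, 1].

Assembling the blocks gives the Jordan form J above.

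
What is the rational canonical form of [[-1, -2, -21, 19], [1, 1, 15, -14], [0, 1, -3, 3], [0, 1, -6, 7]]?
The invariant factors of A (the non-unit diagonal entries of the Smith normal form of xI - A over ℚ[x]) are (x - 4)(x^3 - 3x + 3), each dividing the next. The characteristic polynomial is their product, (x - 4)(x^3 - 3x + 3).

The rational canonical form is the block-diagonal matrix of companion matrices C(f_i):
R = [[0, 0, 0, 12], [1, 0, 0, -15], [0, 1, 0, 3], [0, 0, 1, 4]].

Note the characteristic polynomial does not split into linear factors over ℚ, so A has no Jordan form over ℚ; the rational canonical form exists over any field.

R = [[0, 0, 0, 12], [1, 0, 0, -15], [0, 1, 0, 3], [0, 0, 1, 4]]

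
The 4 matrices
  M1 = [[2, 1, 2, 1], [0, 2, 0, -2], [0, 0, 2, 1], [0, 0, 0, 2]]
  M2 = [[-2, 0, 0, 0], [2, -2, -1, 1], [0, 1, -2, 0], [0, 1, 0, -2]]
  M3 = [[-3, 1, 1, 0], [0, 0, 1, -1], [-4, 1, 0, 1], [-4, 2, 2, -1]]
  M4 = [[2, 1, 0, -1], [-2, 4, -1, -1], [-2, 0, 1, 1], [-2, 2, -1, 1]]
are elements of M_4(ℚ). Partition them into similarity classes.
3 classes: {M1, M4}, {M2}, {M3}

Characteristic polynomials: χ_{M1} = (x - 2)^4, χ_{M2} = (x + 2)^4, χ_{M3} = (x + 1)^4, χ_{M4} = (x - 2)^4.

{M1, M4}: invariant factors (x - 2)^2, (x - 2)^2.

{M2}: invariant factors x + 2, (x + 2)^3.

{M3}: invariant factors (x + 1)^2, (x + 1)^2.

Matrices are similar if and only if their invariant-factor lists agree; the partition into similarity classes is {M1, M4}, {M2}, {M3}.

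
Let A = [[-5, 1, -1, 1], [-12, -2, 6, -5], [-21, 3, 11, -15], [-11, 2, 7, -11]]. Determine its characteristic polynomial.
χ_A(x) = (x - 5)(x + 4)^3

xI - A = [[x + 5, -1, 1, -1], [12, x + 2, -6, 5], [21, -3, x - 11, 15], [11, -2, -7, x + 11]].

Expanding det(xI - A) along the first row:
det(xI - A) = + (x + 5)·det([[x + 2, -6, 5], [-3, x - 11, 15], [-2, -7, x + 11]]) - (-1)·det([[12, -6, 5], [21, x - 11, 15], [11, -7, x + 11]]) + (1)·det([[12, x + 2, 5], [21, -3, 15], [11, -2, x + 11]]) - (-1)·det([[12, x + 2, -6], [21, -3, x - 11], [11, -2, -7]]).

Evaluating gives χ_A(x) = x^4 + 7x^3 - 12x^2 - 176x - 320 = (x - 5)(x + 4)^3.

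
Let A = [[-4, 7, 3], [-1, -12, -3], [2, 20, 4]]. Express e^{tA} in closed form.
e^{tA} = [[(t + 1)*e^{-5*t}, (t + 2*e^{3*t} - 2)*e^{-5*t}, (e^{3*t} - 1)*e^{-5*t}], [-t*e^{-5*t}, (-t - 2*e^{3*t} + 3)*e^{-5*t}, (1 - e^{3*t})*e^{-5*t}], [2*t*e^{-5*t}, 2*(t + 3*e^{3*t} - 3)*e^{-5*t}, (3*e^{3*t} - 2)*e^{-5*t}]]

A has Jordan form J = [[-5, 1, 0], [0, -5, 0], [0, 0, -2]] with A = PJP^{-1}, so e^{tA} = P e^{tJ} P^{-1}.

For a Jordan block J_k(λ), e^{tJ_k(λ)} = e^{λt} · (I + tN + t^2 N^2/2! + ... + t^{k-1} N^{k-1}/(k-1)!) where N is the nilpotent superdiagonal part.

Assembling the blocks and conjugating back gives the entries of e^{tA} as shown above.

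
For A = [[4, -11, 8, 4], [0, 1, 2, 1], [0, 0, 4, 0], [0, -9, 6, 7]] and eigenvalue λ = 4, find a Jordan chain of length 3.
We seek v_1 ∈ ker((A - 4I)^3) \ ker((A - 4I)^2), then set v_{i+1} = (A - 4I) v_i.

One such chain is v_1 = [[0, 0, 0, 1]]^T, v_2 = [[4, 1, 0, 3]]^T, v_3 = [[1, 0, 0, 0]]^T. Check: (A - 4I) v_3 = [[0, 0, 0, 0]]^T = 0.

v_1 = [[0, 0, 0, 1]]^T, v_2 = [[4, 1, 0, 3]]^T, v_3 = [[1, 0, 0, 0]]^T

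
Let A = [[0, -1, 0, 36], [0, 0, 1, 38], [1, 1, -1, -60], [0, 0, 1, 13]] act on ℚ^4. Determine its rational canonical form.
R = [[0, 0, 0, -25], [1, 0, 0, 60], [0, 1, 0, -46], [0, 0, 1, 12]]

The invariant factors of A (the non-unit diagonal entries of the Smith normal form of xI - A over ℚ[x]) are (x - 5)^2(x - 1)^2, each dividing the next. The characteristic polynomial is their product, (x - 5)^2(x - 1)^2.

The rational canonical form is the block-diagonal matrix of companion matrices C(f_i):
R = [[0, 0, 0, -25], [1, 0, 0, 60], [0, 1, 0, -46], [0, 0, 1, 12]].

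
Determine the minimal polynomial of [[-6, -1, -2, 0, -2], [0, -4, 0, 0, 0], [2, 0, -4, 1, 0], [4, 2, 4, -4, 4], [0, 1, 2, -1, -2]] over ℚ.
The characteristic polynomial factors as (x + 4)^5. The minimal polynomial is ∏(x - λ)^{k_λ} where k_λ is the size of the largest Jordan block at λ.

For λ = -4: rank(A + 4I) = 2, and the largest Jordan block has size 2 (the smallest k with rank((A + 4I)^k) = rank((A + 4I)^(k+1))).

So m_A(x) = (x + 4)^2.

m_A(x) = (x + 4)^2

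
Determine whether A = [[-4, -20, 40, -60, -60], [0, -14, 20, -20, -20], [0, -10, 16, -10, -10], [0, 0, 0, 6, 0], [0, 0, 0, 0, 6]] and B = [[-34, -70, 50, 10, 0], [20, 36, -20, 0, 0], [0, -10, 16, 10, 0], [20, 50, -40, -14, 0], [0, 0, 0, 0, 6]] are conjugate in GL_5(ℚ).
Yes.

Two matrices over a field are similar if and only if they have the same invariant factors.

Both A and B have characteristic polynomial (x - 6)^3(x + 4)^2 and minimal polynomial (x - 6)(x + 4). Computing further, both have invariant factors x - 6, (x - 6)(x + 4), (x - 6)(x + 4). Hence A and B are similar.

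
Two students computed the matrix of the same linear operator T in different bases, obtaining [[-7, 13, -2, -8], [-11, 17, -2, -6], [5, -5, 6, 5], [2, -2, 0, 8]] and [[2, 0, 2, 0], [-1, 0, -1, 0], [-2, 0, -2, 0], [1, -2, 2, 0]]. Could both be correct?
trace(A) = 24 but trace(B) = 0. The trace is a similarity invariant, so A and B are not similar.

No.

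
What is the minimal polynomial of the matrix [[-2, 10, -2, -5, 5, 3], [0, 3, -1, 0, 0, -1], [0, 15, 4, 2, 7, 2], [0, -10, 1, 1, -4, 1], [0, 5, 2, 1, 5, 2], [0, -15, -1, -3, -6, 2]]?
m_A(x) = (x - 3)^3(x + 2)

The characteristic polynomial factors as (x - 3)^5(x + 2). The minimal polynomial is ∏(x - λ)^{k_λ} where k_λ is the size of the largest Jordan block at λ.

For λ = -2: rank(A + 2I) = 5, and the largest Jordan block has size 1 (the smallest k with rank((A + 2I)^k) = rank((A + 2I)^(k+1))).
For λ = 3: rank(A - 3I) = 4, and the largest Jordan block has size 3 (the smallest k with rank((A - 3I)^k) = rank((A - 3I)^(k+1))).

So m_A(x) = (x - 3)^3(x + 2).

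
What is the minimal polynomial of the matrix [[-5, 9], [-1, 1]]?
m_A(x) = (x + 2)^2

The characteristic polynomial factors as (x + 2)^2. The minimal polynomial is ∏(x - λ)^{k_λ} where k_λ is the size of the largest Jordan block at λ.

For λ = -2: rank(A + 2I) = 1, and the largest Jordan block has size 2 (the smallest k with rank((A + 2I)^k) = rank((A + 2I)^(k+1))).

So m_A(x) = (x + 2)^2.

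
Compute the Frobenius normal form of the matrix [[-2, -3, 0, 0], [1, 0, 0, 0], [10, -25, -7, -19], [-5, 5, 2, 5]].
The invariant factors of A (the non-unit diagonal entries of the Smith normal form of xI - A over ℚ[x]) are x^2 + 2x + 3, x^2 + 2x + 3, each dividing the next. The characteristic polynomial is their product, (x^2 + 2x + 3)^2.

The rational canonical form is the block-diagonal matrix of companion matrices C(f_i):
R = [[0, -3, 0, 0], [1, -2, 0, 0], [0, 0, 0, -3], [0, 0, 1, -2]].

Note the characteristic polynomial does not split into linear factors over ℚ, so A has no Jordan form over ℚ; the rational canonical form exists over any field.

R = [[0, -3, 0, 0], [1, -2, 0, 0], [0, 0, 0, -3], [0, 0, 1, -2]]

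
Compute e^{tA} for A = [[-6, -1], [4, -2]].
A has Jordan form J = [[-4, 1], [0, -4]] with A = PJP^{-1}, so e^{tA} = P e^{tJ} P^{-1}.

For a Jordan block J_k(λ), e^{tJ_k(λ)} = e^{λt} · (I + tN + t^2 N^2/2! + ... + t^{k-1} N^{k-1}/(k-1)!) where N is the nilpotent superdiagonal part.

Assembling the blocks and conjugating back gives the entries of e^{tA} as shown above.

e^{tA} = [[(1 - 2*t)*e^{-4*t}, -t*e^{-4*t}], [4*t*e^{-4*t}, (2*t + 1)*e^{-4*t}]]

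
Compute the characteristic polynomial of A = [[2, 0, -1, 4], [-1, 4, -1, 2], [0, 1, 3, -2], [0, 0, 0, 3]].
χ_A(x) = (x - 3)^4

xI - A = [[x - 2, 0, 1, -4], [1, x - 4, 1, -2], [0, -1, x - 3, 2], [0, 0, 0, x - 3]].

Expanding det(xI - A) along the first row:
det(xI - A) = + (x - 2)·det([[x - 4, 1, -2], [-1, x - 3, 2], [0, 0, x - 3]]) - (0)·det([[1, 1, -2], [0, x - 3, 2], [0, 0, x - 3]]) + (1)·det([[1, x - 4, -2], [0, -1, 2], [0, 0, x - 3]]) - (-4)·det([[1, x - 4, 1], [0, -1, x - 3], [0, 0, 0]]).

Evaluating gives χ_A(x) = x^4 - 12x^3 + 54x^2 - 108x + 81 = (x - 3)^4.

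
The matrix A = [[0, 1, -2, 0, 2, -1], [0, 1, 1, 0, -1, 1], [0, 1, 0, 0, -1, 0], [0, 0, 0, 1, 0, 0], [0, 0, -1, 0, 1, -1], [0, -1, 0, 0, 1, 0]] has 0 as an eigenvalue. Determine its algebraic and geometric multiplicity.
algebraic multiplicity 3, geometric multiplicity 1

The characteristic polynomial is x^3(x - 1)^3, so the factor x appears with exponent 3: the algebraic multiplicity is 3.

rank(A) = 5, so the eigenspace has dimension 6 - 5 = 1: the geometric multiplicity is 1.

Since 1 < 3, A is not diagonalizable.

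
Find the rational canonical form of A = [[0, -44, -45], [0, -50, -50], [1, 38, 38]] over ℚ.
R = [[0, 0, -50], [1, 0, -45], [0, 1, -12]]

The invariant factors of A (the non-unit diagonal entries of the Smith normal form of xI - A over ℚ[x]) are (x + 2)(x + 5)^2, each dividing the next. The characteristic polynomial is their product, (x + 2)(x + 5)^2.

The rational canonical form is the block-diagonal matrix of companion matrices C(f_i):
R = [[0, 0, -50], [1, 0, -45], [0, 1, -12]].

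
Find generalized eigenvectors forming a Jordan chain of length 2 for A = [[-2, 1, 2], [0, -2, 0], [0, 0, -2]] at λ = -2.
We seek v_1 ∈ ker((A + 2I)^2) \ ker(A + 2I), then set v_{i+1} = (A + 2I) v_i.

One such chain is v_1 = [[2, 3, -1]]^T, v_2 = [[1, 0, 0]]^T. Check: (A + 2I) v_2 = [[0, 0, 0]]^T = 0.

v_1 = [[2, 3, -1]]^T, v_2 = [[1, 0, 0]]^T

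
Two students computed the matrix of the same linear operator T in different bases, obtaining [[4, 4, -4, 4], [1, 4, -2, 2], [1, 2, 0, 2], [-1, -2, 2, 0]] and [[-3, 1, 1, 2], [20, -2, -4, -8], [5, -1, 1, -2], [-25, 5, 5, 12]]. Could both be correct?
Yes.

Two matrices over a field are similar if and only if they have the same invariant factors.

Both A and B have characteristic polynomial (x - 2)^4 and minimal polynomial (x - 2)^2. Computing further, both have invariant factors x - 2, x - 2, (x - 2)^2. Hence A and B are similar.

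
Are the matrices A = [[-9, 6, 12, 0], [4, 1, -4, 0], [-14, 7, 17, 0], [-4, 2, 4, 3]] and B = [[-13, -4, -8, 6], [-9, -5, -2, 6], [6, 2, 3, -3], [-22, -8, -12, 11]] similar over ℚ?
No.

trace(A) = 12 but trace(B) = -4. The trace is a similarity invariant, so A and B are not similar.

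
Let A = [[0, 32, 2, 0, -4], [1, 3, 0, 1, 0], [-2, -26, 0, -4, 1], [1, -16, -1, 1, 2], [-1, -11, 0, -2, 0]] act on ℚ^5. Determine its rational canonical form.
The invariant factors of A (the non-unit diagonal entries of the Smith normal form of xI - A over ℚ[x]) are (x - 6)(x^2 + x - 1)^2, each dividing the next. The characteristic polynomial is their product, (x - 6)(x^2 + x - 1)^2.

The rational canonical form is the block-diagonal matrix of companion matrices C(f_i):
R = [[0, 0, 0, 0, 6], [1, 0, 0, 0, -13], [0, 1, 0, 0, -4], [0, 0, 1, 0, 13], [0, 0, 0, 1, 4]].

Note the characteristic polynomial does not split into linear factors over ℚ, so A has no Jordan form over ℚ; the rational canonical form exists over any field.

R = [[0, 0, 0, 0, 6], [1, 0, 0, 0, -13], [0, 1, 0, 0, -4], [0, 0, 1, 0, 13], [0, 0, 0, 1, 4]]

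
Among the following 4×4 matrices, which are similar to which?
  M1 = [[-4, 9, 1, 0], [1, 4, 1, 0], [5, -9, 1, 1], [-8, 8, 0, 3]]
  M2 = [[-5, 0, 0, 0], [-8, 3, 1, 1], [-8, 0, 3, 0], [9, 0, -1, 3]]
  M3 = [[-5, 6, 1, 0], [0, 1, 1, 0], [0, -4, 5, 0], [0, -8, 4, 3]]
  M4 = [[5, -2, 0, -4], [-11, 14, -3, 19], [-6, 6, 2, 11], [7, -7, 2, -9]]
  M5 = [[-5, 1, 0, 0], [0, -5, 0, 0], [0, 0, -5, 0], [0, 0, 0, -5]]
4 classes: {M1, M2}, {M3}, {M4}, {M5}

Characteristic polynomials: χ_{M1} = (x - 3)^3(x + 5), χ_{M2} = (x - 3)^3(x + 5), χ_{M3} = (x - 3)^3(x + 5), χ_{M4} = (x - 3)^4, χ_{M5} = (x + 5)^4.

{M1, M2}: invariant factors (x - 3)^3(x + 5).

{M3}: invariant factors x - 3, (x - 3)^2(x + 5).

{M4}: invariant factors x - 3, (x - 3)^3.

{M5}: invariant factors x + 5, x + 5, (x + 5)^2.

Matrices are similar if and only if their invariant-factor lists agree; the partition into similarity classes is {M1, M2}, {M3}, {M4}, {M5}.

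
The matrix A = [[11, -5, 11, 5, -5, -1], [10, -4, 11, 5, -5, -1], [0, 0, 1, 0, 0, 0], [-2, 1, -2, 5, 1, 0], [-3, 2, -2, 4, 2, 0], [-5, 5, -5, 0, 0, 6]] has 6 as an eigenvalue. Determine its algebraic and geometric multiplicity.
The characteristic polynomial is (x - 6)^3(x - 1)^3, so the factor x - 6 appears with exponent 3: the algebraic multiplicity is 3.

rank(A - 6I) = 5, so the eigenspace has dimension 6 - 5 = 1: the geometric multiplicity is 1.

Since 1 < 3, A is not diagonalizable.

algebraic multiplicity 3, geometric multiplicity 1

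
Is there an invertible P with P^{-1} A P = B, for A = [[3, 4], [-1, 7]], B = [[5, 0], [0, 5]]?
Both have characteristic polynomial (x - 5)^2, but the minimal polynomial of A is (x - 5)^2 while the minimal polynomial of B is x - 5. The minimal polynomial is a similarity invariant, so A and B are not similar.

No.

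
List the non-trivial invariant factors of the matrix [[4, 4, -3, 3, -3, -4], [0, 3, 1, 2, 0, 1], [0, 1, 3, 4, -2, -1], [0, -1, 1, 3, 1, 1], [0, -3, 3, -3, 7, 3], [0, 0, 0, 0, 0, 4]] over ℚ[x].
The Jordan structure of A has elementary divisors (x - 4)^3, (x - 4)^2, (x - 4). Arranging the block sizes at each eigenvalue in decreasing order and taking row products gives the invariant factors.

Invariant factors (smallest first, each dividing the next): x - 4, (x - 4)^2, (x - 4)^3.

Check: the last factor (x - 4)^3 is the minimal polynomial, and the product (x - 4)^6 is the characteristic polynomial.

x - 4, (x - 4)^2, (x - 4)^3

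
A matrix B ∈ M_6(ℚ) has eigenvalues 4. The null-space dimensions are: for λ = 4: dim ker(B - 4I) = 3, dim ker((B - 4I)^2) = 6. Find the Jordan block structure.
λ = 4: successive nullity increments [3, 3] count blocks of size ≥ k; block sizes are [2, 2, 2].

Jordan blocks: (4, 2), (4, 2), (4, 2)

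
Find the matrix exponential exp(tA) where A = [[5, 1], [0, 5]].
A has Jordan form J = [[5, 1], [0, 5]] with A = PJP^{-1}, so e^{tA} = P e^{tJ} P^{-1}.

For a Jordan block J_k(λ), e^{tJ_k(λ)} = e^{λt} · (I + tN + t^2 N^2/2! + ... + t^{k-1} N^{k-1}/(k-1)!) where N is the nilpotent superdiagonal part.

Assembling the blocks and conjugating back gives the entries of e^{tA} as shown above.

e^{tA} = [[e^{5*t}, t*e^{5*t}], [0, e^{5*t}]]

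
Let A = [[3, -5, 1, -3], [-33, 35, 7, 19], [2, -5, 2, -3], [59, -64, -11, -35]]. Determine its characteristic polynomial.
χ_A(x) = (x - 2)(x - 1)^3

xI - A = [[x - 3, 5, -1, 3], [33, x - 35, -7, -19], [-2, 5, x - 2, 3], [-59, 64, 11, x + 35]].

Expanding det(xI - A) along the first row:
det(xI - A) = + (x - 3)·det([[x - 35, -7, -19], [5, x - 2, 3], [64, 11, x + 35]]) - (5)·det([[33, -7, -19], [-2, x - 2, 3], [-59, 11, x + 35]]) + (-1)·det([[33, x - 35, -19], [-2, 5, 3], [-59, 64, x + 35]]) - (3)·det([[33, x - 35, -7], [-2, 5, x - 2], [-59, 64, 11]]).

Evaluating gives χ_A(x) = x^4 - 5x^3 + 9x^2 - 7x + 2 = (x - 2)(x - 1)^3.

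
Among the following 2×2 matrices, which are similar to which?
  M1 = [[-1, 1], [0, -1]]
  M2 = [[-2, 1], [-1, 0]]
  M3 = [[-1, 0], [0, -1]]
2 classes: {M1, M2}, {M3}

Characteristic polynomials: χ_{M1} = (x + 1)^2, χ_{M2} = (x + 1)^2, χ_{M3} = (x + 1)^2.

{M1, M2}: invariant factors (x + 1)^2.

{M3}: invariant factors x + 1, x + 1.

Matrices are similar if and only if their invariant-factor lists agree; the partition into similarity classes is {M1, M2}, {M3}.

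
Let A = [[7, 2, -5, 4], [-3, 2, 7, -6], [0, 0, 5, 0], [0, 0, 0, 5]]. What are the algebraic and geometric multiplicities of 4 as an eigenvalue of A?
algebraic multiplicity 1, geometric multiplicity 1

The characteristic polynomial is (x - 5)^3(x - 4), so the factor x - 4 appears with exponent 1: the algebraic multiplicity is 1.

rank(A - 4I) = 3, so the eigenspace has dimension 4 - 3 = 1: the geometric multiplicity is 1.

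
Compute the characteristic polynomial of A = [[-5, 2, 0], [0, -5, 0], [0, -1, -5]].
χ_A(x) = (x + 5)^3

xI - A = [[x + 5, -2, 0], [0, x + 5, 0], [0, 1, x + 5]].

Expanding det(xI - A) along the first row:
det(xI - A) = + (x + 5)·det([[x + 5, 0], [1, x + 5]]) - (-2)·det([[0, 0], [0, x + 5]]) + (0)·det([[0, x + 5], [0, 1]]).

Evaluating gives χ_A(x) = x^3 + 15x^2 + 75x + 125 = (x + 5)^3.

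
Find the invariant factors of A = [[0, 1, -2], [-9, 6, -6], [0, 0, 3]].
x - 3, (x - 3)^2

The Jordan structure of A has elementary divisors (x - 3)^2, (x - 3). Arranging the block sizes at each eigenvalue in decreasing order and taking row products gives the invariant factors.

Invariant factors (smallest first, each dividing the next): x - 3, (x - 3)^2.

Check: the last factor (x - 3)^2 is the minimal polynomial, and the product (x - 3)^3 is the characteristic polynomial.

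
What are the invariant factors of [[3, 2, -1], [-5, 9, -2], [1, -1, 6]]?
The Jordan structure of A has elementary divisors (x - 6)^3. Arranging the block sizes at each eigenvalue in decreasing order and taking row products gives the invariant factors.

Invariant factors (smallest first, each dividing the next): (x - 6)^3.

Check: the last factor (x - 6)^3 is the minimal polynomial, and the product (x - 6)^3 is the characteristic polynomial.

(x - 6)^3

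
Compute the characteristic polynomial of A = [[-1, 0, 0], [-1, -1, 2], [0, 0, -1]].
χ_A(x) = (x + 1)^3

xI - A = [[x + 1, 0, 0], [1, x + 1, -2], [0, 0, x + 1]].

Expanding det(xI - A) along the first row:
det(xI - A) = + (x + 1)·det([[x + 1, -2], [0, x + 1]]) - (0)·det([[1, -2], [0, x + 1]]) + (0)·det([[1, x + 1], [0, 0]]).

Evaluating gives χ_A(x) = x^3 + 3x^2 + 3x + 1 = (x + 1)^3.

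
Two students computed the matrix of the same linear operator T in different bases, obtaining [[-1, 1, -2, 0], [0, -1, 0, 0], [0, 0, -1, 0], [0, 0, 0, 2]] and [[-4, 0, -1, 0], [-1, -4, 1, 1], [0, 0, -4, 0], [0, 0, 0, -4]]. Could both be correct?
trace(A) = -1 but trace(B) = -16. The trace is a similarity invariant, so A and B are not similar.

No.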